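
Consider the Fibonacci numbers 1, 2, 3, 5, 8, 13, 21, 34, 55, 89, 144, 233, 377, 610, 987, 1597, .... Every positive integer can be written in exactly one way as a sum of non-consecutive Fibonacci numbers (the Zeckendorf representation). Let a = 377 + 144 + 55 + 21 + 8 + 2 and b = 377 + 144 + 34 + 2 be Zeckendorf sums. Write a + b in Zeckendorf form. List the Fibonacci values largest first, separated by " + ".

The two numbers are 607 and 557, so their sum is 1164.
take 987 (≤ 1164); 1164 − 987 = 177
take 144 (≤ 177); 177 − 144 = 33
take 21 (≤ 33); 33 − 21 = 12
take 8 (≤ 12); 12 − 8 = 4
take 3 (≤ 4); 4 − 3 = 1
take 1 (≤ 1); 1 − 1 = 0

987 + 144 + 21 + 8 + 3 + 1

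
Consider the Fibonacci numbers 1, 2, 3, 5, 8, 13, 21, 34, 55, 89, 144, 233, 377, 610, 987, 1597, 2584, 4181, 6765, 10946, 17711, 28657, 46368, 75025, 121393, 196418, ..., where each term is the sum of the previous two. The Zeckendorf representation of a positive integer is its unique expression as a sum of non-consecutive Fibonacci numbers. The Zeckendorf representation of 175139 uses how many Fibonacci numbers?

take 121393 (≤ 175139); 175139 − 121393 = 53746
take 46368 (≤ 53746); 53746 − 46368 = 7378
take 6765 (≤ 7378); 7378 − 6765 = 613
take 610 (≤ 613); 613 − 610 = 3
take 3 (≤ 3); 3 − 3 = 0
175139 = 121393 + 46368 + 6765 + 610 + 3, which has 5 terms.

5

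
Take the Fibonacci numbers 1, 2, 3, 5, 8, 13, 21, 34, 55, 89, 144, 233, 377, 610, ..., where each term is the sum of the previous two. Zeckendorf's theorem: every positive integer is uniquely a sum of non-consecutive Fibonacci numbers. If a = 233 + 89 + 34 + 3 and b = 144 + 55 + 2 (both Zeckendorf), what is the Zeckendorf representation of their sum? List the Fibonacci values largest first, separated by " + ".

377 + 144 + 34 + 5

The two numbers are 359 and 201, so their sum is 560.
Greedily peel off the largest Fibonacci term at each step:
largest Fibonacci ≤ 560 is 377; 560 − 377 = 183
largest Fibonacci ≤ 183 is 144; 183 − 144 = 39
largest Fibonacci ≤ 39 is 34; 39 − 34 = 5
largest Fibonacci ≤ 5 is 5; 5 − 5 = 0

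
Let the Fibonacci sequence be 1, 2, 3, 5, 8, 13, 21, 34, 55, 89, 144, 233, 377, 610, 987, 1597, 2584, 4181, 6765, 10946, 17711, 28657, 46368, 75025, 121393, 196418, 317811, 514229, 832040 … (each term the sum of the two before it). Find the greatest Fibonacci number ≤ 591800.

514229 ≤ 591800 < 832040, so the largest Fibonacci number not exceeding 591800 is 514229.

514229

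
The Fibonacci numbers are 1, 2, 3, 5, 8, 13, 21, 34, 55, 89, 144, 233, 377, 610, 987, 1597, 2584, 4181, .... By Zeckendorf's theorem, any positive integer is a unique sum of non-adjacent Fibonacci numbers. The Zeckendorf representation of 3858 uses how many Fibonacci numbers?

7

Greedily peel off the largest Fibonacci term at each step:
subtract 2584 from 3858: 1274 remains
subtract 987 from 1274: 287 remains
subtract 233 from 287: 54 remains
subtract 34 from 54: 20 remains
subtract 13 from 20: 7 remains
subtract 5 from 7: 2 remains
subtract 2 from 2: 0 remains
3858 = 2584 + 987 + 233 + 34 + 13 + 5 + 2, which has 7 terms.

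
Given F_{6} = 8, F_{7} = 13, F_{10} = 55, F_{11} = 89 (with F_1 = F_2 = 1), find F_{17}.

By the addition formula F_{m+n} = F_m F_{n+1} + F_{m−1} F_n with m=7, n=10: F_{17} = 13·89 + 8·55 = 1157 + 440 = 1597.

1597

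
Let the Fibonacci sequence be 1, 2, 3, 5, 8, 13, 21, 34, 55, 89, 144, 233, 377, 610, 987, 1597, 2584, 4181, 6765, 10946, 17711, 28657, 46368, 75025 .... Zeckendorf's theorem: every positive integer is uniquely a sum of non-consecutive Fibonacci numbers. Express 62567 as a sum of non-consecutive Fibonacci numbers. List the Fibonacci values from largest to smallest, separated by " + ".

46368 ≤ 62567 < 75025, so take 46368; remainder 16199
10946 ≤ 16199 < 17711, so take 10946; remainder 5253
4181 ≤ 5253 < 6765, so take 4181; remainder 1072
987 ≤ 1072 < 1597, so take 987; remainder 85
55 ≤ 85 < 89, so take 55; remainder 30
21 ≤ 30 < 34, so take 21; remainder 9
8 ≤ 9 < 13, so take 8; remainder 1
1 ≤ 1 < 2, so take 1; remainder 0
So 62567 = 46368 + 10946 + 4181 + 987 + 55 + 21 + 8 + 1, with no two terms consecutive in the sequence.

46368 + 10946 + 4181 + 987 + 55 + 21 + 8 + 1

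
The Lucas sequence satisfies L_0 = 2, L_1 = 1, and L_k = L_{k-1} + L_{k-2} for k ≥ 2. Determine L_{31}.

Iterating the recurrence up to L_{26} = 271443 and L_{25} = 167761:
L_{27} = L_{26} + L_{25} = 271443 + 167761 = 439204
L_{28} = L_{27} + L_{26} = 439204 + 271443 = 710647
L_{29} = L_{28} + L_{27} = 710647 + 439204 = 1149851
L_{30} = L_{29} + L_{28} = 1149851 + 710647 = 1860498
L_{31} = L_{30} + L_{29} = 1860498 + 1149851 = 3010349

3010349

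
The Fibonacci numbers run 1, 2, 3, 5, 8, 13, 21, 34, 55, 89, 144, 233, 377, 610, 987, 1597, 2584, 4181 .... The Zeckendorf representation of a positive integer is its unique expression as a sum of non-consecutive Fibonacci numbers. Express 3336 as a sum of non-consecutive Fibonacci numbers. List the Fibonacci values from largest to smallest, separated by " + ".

subtract 2584 from 3336: 752 remains
subtract 610 from 752: 142 remains
subtract 89 from 142: 53 remains
subtract 34 from 53: 19 remains
subtract 13 from 19: 6 remains
subtract 5 from 6: 1 remains
subtract 1 from 1: 0 remains
So 3336 = 2584 + 610 + 89 + 34 + 13 + 5 + 1, with no two terms consecutive in the sequence.

2584 + 610 + 89 + 34 + 13 + 5 + 1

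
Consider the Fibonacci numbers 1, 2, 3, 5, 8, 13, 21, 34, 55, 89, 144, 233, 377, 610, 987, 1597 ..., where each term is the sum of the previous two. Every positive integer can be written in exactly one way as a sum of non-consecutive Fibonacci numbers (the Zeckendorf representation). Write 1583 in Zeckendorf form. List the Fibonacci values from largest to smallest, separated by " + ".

987 + 377 + 144 + 55 + 13 + 5 + 2

take 987 (≤ 1583); 1583 − 987 = 596
take 377 (≤ 596); 596 − 377 = 219
take 144 (≤ 219); 219 − 144 = 75
take 55 (≤ 75); 75 − 55 = 20
take 13 (≤ 20); 20 − 13 = 7
take 5 (≤ 7); 7 − 5 = 2
take 2 (≤ 2); 2 − 2 = 0
So 1583 = 987 + 377 + 144 + 55 + 13 + 5 + 2, with no two terms consecutive in the sequence.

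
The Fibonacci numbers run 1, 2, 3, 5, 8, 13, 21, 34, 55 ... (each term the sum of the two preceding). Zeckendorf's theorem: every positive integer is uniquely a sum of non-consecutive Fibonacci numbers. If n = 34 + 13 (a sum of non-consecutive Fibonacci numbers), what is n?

47

34 + 13 = 47.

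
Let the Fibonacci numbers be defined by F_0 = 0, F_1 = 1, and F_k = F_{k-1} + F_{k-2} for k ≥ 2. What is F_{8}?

Iterating the recurrence up to F_{2} = 1 and F_{1} = 1:
F_{3} = F_{2} + F_{1} = 1 + 1 = 2
F_{4} = F_{3} + F_{2} = 2 + 1 = 3
F_{5} = F_{4} + F_{3} = 3 + 2 = 5
F_{6} = F_{5} + F_{4} = 5 + 3 = 8
F_{7} = F_{6} + F_{5} = 8 + 5 = 13
F_{8} = F_{7} + F_{6} = 13 + 8 = 21

21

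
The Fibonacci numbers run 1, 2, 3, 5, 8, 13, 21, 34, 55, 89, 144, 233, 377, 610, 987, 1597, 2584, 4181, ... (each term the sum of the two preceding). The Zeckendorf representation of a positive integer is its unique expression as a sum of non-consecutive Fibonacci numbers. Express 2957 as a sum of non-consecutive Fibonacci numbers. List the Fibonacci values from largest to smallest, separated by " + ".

Repeatedly subtract the largest Fibonacci number that fits:
largest Fibonacci ≤ 2957 is 2584; 2957 − 2584 = 373
largest Fibonacci ≤ 373 is 233; 373 − 233 = 140
largest Fibonacci ≤ 140 is 89; 140 − 89 = 51
largest Fibonacci ≤ 51 is 34; 51 − 34 = 17
largest Fibonacci ≤ 17 is 13; 17 − 13 = 4
largest Fibonacci ≤ 4 is 3; 4 − 3 = 1
largest Fibonacci ≤ 1 is 1; 1 − 1 = 0
So 2957 = 2584 + 233 + 89 + 34 + 13 + 3 + 1, with no two terms consecutive in the sequence.

2584 + 233 + 89 + 34 + 13 + 3 + 1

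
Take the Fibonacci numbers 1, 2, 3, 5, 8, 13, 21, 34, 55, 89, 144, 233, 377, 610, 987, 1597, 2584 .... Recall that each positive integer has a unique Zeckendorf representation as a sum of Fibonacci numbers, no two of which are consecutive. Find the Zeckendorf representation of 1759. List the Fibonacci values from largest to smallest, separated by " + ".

subtract 1597 from 1759: 162 remains
subtract 144 from 162: 18 remains
subtract 13 from 18: 5 remains
subtract 5 from 5: 0 remains
So 1759 = 1597 + 144 + 13 + 5, with no two terms consecutive in the sequence.

1597 + 144 + 13 + 5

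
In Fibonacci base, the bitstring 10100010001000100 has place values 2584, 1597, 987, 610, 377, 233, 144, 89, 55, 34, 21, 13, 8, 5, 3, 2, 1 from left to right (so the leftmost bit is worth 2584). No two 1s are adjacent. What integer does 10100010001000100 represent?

Summing the place values of the 1 bits: 2584 + 987 + 144 + 21 + 3 = 3739.

3739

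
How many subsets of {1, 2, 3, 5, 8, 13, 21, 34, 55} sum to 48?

Each representation comes from the Zeckendorf form by replacing some F_k with F_{k−1} + F_{k−2} where possible.
48 = 34+13+1 = 34+8+5+1 = 34+8+3+2+1 = 21+13+8+5+1 = 21+13+8+3+2+1 — 5 representations.

5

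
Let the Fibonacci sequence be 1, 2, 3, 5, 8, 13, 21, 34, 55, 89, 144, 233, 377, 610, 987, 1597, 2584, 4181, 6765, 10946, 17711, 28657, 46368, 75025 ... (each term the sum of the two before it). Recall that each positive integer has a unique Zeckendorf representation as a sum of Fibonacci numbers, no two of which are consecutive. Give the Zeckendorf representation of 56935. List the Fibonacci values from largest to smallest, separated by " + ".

56935 − 46368 = 10567
10567 − 6765 = 3802
3802 − 2584 = 1218
1218 − 987 = 231
231 − 144 = 87
87 − 55 = 32
32 − 21 = 11
11 − 8 = 3
3 − 3 = 0
So 56935 = 46368 + 6765 + 2584 + 987 + 144 + 55 + 21 + 8 + 3, with no two terms consecutive in the sequence.

46368 + 6765 + 2584 + 987 + 144 + 55 + 21 + 8 + 3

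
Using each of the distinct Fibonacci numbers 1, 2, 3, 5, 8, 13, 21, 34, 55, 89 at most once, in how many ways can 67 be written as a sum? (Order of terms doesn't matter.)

Each representation comes from the Zeckendorf form by replacing some F_k with F_{k−1} + F_{k−2} where possible.
67 = 55+8+3+1 = 34+21+8+3+1 — 2 representations.

2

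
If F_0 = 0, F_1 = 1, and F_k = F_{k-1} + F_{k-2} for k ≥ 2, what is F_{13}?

Iterating the recurrence up to F_{6} = 8 and F_{5} = 5:
F_{7} = F_{6} + F_{5} = 8 + 5 = 13
F_{8} = F_{7} + F_{6} = 13 + 8 = 21
F_{9} = F_{8} + F_{7} = 21 + 13 = 34
F_{10} = F_{9} + F_{8} = 34 + 21 = 55
F_{11} = F_{10} + F_{9} = 55 + 34 = 89
F_{12} = F_{11} + F_{10} = 89 + 55 = 144
F_{13} = F_{12} + F_{11} = 144 + 89 = 233

233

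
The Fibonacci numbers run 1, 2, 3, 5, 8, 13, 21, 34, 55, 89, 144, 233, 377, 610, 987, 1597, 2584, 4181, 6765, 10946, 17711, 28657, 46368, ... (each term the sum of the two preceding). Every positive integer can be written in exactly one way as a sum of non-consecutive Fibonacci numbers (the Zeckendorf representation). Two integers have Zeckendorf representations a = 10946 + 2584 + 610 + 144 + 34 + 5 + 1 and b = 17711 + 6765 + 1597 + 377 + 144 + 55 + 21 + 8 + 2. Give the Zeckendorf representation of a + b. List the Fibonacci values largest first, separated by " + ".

28657 + 10946 + 987 + 377 + 34 + 3

The two numbers are 14324 and 26680, so their sum is 41004.
41004 − 28657 = 12347
12347 − 10946 = 1401
1401 − 987 = 414
414 − 377 = 37
37 − 34 = 3
3 − 3 = 0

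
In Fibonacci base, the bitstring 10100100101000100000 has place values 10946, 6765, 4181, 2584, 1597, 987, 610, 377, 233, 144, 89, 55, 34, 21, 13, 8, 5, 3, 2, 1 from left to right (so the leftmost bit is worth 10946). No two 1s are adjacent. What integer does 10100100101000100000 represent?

Summing the place values of the 1 bits: 10946 + 4181 + 987 + 233 + 89 + 13 = 16449.

16449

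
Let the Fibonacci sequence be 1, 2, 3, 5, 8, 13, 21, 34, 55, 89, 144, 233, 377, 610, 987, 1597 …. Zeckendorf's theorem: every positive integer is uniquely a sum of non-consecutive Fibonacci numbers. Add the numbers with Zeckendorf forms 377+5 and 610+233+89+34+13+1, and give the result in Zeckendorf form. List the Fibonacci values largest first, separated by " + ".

The two numbers are 382 and 980, so their sum is 1362.
987 ≤ 1362 < 1597, so take 987; remainder 375
233 ≤ 375 < 377, so take 233; remainder 142
89 ≤ 142 < 144, so take 89; remainder 53
34 ≤ 53 < 55, so take 34; remainder 19
13 ≤ 19 < 21, so take 13; remainder 6
5 ≤ 6 < 8, so take 5; remainder 1
1 ≤ 1 < 2, so take 1; remainder 0

987 + 233 + 89 + 34 + 13 + 5 + 1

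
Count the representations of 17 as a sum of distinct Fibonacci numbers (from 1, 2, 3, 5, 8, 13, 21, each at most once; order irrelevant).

2

Starting from the Zeckendorf form and repeatedly splitting a term F_k into F_{k−1} + F_{k−2} (when neither is already used) reaches every representation.
17 = 13+3+1 = 8+5+3+1 — 2 representations.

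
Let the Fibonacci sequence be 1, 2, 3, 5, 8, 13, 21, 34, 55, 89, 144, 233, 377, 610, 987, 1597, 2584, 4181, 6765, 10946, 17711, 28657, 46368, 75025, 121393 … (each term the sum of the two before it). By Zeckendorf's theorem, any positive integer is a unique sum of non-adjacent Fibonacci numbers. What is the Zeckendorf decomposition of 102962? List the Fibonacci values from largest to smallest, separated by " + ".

75025 + 17711 + 6765 + 2584 + 610 + 233 + 34

Greedily peel off the largest Fibonacci term at each step:
subtract 75025 from 102962: 27937 remains
subtract 17711 from 27937: 10226 remains
subtract 6765 from 10226: 3461 remains
subtract 2584 from 3461: 877 remains
subtract 610 from 877: 267 remains
subtract 233 from 267: 34 remains
subtract 34 from 34: 0 remains
So 102962 = 75025 + 17711 + 6765 + 2584 + 610 + 233 + 34, with no two terms consecutive in the sequence.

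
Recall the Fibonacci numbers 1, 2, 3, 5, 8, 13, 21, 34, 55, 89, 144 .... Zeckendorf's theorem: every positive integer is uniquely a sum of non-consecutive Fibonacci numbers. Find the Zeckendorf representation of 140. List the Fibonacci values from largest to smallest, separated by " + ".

89 + 34 + 13 + 3 + 1

take 89 (≤ 140); 140 − 89 = 51
take 34 (≤ 51); 51 − 34 = 17
take 13 (≤ 17); 17 − 13 = 4
take 3 (≤ 4); 4 − 3 = 1
take 1 (≤ 1); 1 − 1 = 0
So 140 = 89 + 34 + 13 + 3 + 1, with no two terms consecutive in the sequence.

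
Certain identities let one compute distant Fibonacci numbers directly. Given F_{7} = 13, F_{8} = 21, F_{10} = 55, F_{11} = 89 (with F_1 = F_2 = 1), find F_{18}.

2584

By the addition formula F_{m+n} = F_m F_{n+1} + F_{m−1} F_n with m=8, n=10: F_{18} = 21·89 + 13·55 = 1869 + 715 = 2584.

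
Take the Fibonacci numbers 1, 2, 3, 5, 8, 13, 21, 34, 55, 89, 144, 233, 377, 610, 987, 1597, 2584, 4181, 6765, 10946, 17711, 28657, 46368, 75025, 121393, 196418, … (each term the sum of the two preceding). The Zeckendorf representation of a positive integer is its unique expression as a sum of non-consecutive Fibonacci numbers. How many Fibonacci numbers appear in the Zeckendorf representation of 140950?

6

Greedily peel off the largest Fibonacci term at each step:
subtract 121393 from 140950: 19557 remains
subtract 17711 from 19557: 1846 remains
subtract 1597 from 1846: 249 remains
subtract 233 from 249: 16 remains
subtract 13 from 16: 3 remains
subtract 3 from 3: 0 remains
140950 = 121393 + 17711 + 1597 + 233 + 13 + 3, which has 6 terms.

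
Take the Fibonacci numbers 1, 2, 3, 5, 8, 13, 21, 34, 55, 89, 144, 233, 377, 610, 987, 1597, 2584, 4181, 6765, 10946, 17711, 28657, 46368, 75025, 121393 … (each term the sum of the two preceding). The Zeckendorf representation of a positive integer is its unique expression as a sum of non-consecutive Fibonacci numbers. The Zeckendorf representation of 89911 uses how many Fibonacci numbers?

8

Repeatedly subtract the largest Fibonacci number that fits:
89911: greatest Fibonacci not exceeding it is 75025, leaving 14886
14886: greatest Fibonacci not exceeding it is 10946, leaving 3940
3940: greatest Fibonacci not exceeding it is 2584, leaving 1356
1356: greatest Fibonacci not exceeding it is 987, leaving 369
369: greatest Fibonacci not exceeding it is 233, leaving 136
136: greatest Fibonacci not exceeding it is 89, leaving 47
47: greatest Fibonacci not exceeding it is 34, leaving 13
13: greatest Fibonacci not exceeding it is 13, leaving 0
89911 = 75025 + 10946 + 2584 + 987 + 233 + 89 + 34 + 13, which has 8 terms.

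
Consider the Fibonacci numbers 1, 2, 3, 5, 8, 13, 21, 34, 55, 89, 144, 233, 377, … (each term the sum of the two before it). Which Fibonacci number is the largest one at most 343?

233

233 ≤ 343 < 377, so the largest Fibonacci number not exceeding 343 is 233.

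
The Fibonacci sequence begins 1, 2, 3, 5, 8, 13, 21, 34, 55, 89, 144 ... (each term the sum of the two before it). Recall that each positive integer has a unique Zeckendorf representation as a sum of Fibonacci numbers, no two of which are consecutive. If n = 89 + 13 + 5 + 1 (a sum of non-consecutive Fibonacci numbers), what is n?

108

89 + 13 + 5 + 1 = 108.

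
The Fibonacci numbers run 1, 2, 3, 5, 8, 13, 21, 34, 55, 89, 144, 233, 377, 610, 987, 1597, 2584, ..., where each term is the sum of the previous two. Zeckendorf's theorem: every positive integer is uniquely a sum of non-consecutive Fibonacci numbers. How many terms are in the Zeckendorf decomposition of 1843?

Repeatedly subtract the largest Fibonacci number that fits:
take 1597 (≤ 1843); 1843 − 1597 = 246
take 233 (≤ 246); 246 − 233 = 13
take 13 (≤ 13); 13 − 13 = 0
1843 = 1597 + 233 + 13, which has 3 terms.

3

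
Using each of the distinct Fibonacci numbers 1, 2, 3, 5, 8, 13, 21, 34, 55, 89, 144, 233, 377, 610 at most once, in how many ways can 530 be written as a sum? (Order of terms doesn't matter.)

Each representation comes from the Zeckendorf form by replacing some F_k with F_{k−1} + F_{k−2} where possible.
530 = 377+144+8+1 = 377+144+5+3+1 = 377+89+55+8+1 = … (9 more), for 12 in all.

12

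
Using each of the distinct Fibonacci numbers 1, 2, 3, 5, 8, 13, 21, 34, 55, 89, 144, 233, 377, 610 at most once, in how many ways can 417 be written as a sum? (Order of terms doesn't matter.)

417 = 377+34+5+1 = 377+34+3+2+1 = 377+21+13+5+1 = … (12 more), for 15 in all.

15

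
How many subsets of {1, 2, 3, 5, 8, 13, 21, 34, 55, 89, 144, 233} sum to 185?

4

Starting from the Zeckendorf form and repeatedly splitting a term F_k into F_{k−1} + F_{k−2} (when neither is already used) reaches every representation.
185 = 144+34+5+2 = 144+21+13+5+2 = 89+55+34+5+2 = … (1 more), for 4 in all.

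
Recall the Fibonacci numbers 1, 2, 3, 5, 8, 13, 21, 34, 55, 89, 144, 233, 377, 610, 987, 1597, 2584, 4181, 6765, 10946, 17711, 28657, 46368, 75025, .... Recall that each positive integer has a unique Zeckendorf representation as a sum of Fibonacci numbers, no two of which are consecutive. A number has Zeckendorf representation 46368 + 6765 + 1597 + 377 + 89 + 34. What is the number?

55230

46368 + 6765 + 1597 + 377 + 89 + 34 = 55230.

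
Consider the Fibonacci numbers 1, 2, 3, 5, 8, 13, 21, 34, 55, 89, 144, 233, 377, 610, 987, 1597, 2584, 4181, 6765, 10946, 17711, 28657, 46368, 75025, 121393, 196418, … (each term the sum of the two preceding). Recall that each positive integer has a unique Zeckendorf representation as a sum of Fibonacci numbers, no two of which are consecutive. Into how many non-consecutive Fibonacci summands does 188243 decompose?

8

Greedily peel off the largest Fibonacci term at each step:
largest Fibonacci ≤ 188243 is 121393; 188243 − 121393 = 66850
largest Fibonacci ≤ 66850 is 46368; 66850 − 46368 = 20482
largest Fibonacci ≤ 20482 is 17711; 20482 − 17711 = 2771
largest Fibonacci ≤ 2771 is 2584; 2771 − 2584 = 187
largest Fibonacci ≤ 187 is 144; 187 − 144 = 43
largest Fibonacci ≤ 43 is 34; 43 − 34 = 9
largest Fibonacci ≤ 9 is 8; 9 − 8 = 1
largest Fibonacci ≤ 1 is 1; 1 − 1 = 0
188243 = 121393 + 46368 + 17711 + 2584 + 144 + 34 + 8 + 1, which has 8 terms.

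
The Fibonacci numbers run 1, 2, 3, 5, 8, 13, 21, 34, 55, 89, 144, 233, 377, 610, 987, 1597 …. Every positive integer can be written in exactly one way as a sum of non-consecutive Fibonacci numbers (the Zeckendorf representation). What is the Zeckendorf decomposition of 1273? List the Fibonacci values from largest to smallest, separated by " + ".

987 + 233 + 34 + 13 + 5 + 1

subtract 987 from 1273: 286 remains
subtract 233 from 286: 53 remains
subtract 34 from 53: 19 remains
subtract 13 from 19: 6 remains
subtract 5 from 6: 1 remains
subtract 1 from 1: 0 remains
So 1273 = 987 + 233 + 34 + 13 + 5 + 1, with no two terms consecutive in the sequence.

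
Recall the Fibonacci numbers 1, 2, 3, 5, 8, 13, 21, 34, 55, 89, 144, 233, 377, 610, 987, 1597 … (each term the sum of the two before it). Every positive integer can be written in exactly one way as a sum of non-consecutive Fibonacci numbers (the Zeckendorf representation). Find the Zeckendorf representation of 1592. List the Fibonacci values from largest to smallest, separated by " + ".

987 + 377 + 144 + 55 + 21 + 8

987 ≤ 1592 < 1597, so take 987; remainder 605
377 ≤ 605 < 610, so take 377; remainder 228
144 ≤ 228 < 233, so take 144; remainder 84
55 ≤ 84 < 89, so take 55; remainder 29
21 ≤ 29 < 34, so take 21; remainder 8
8 ≤ 8 < 13, so take 8; remainder 0
So 1592 = 987 + 377 + 144 + 55 + 21 + 8, with no two terms consecutive in the sequence.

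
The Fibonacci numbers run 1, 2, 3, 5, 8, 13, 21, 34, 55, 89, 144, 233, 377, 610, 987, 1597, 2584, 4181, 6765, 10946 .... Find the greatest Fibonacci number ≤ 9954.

6765 ≤ 9954 < 10946, so the largest Fibonacci number not exceeding 9954 is 6765.

6765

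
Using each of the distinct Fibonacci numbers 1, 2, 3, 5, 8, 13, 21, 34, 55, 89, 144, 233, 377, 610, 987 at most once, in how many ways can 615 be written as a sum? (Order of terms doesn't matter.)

Each representation comes from the Zeckendorf form by replacing some F_k with F_{k−1} + F_{k−2} where possible.
615 = 610+5 = 610+3+2 = 377+233+5 = 377+233+3+2 = 377+144+89+5 = … (6 more), for 11 in all.

11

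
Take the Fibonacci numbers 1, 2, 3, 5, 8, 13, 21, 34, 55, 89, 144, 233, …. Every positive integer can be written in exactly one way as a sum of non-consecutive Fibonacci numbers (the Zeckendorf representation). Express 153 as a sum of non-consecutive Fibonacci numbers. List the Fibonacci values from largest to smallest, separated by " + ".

144 + 8 + 1

Greedily peel off the largest Fibonacci term at each step:
144 ≤ 153 < 233, so take 144; remainder 9
8 ≤ 9 < 13, so take 8; remainder 1
1 ≤ 1 < 2, so take 1; remainder 0
So 153 = 144 + 8 + 1, with no two terms consecutive in the sequence.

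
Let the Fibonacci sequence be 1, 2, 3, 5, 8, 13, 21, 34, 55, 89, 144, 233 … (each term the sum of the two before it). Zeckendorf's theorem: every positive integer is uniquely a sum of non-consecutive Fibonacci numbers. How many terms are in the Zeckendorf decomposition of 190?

5

take 144 (≤ 190); 190 − 144 = 46
take 34 (≤ 46); 46 − 34 = 12
take 8 (≤ 12); 12 − 8 = 4
take 3 (≤ 4); 4 − 3 = 1
take 1 (≤ 1); 1 − 1 = 0
190 = 144 + 34 + 8 + 3 + 1, which has 5 terms.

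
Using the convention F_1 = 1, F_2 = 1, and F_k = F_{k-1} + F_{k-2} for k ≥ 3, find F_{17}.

1597

Iterating the recurrence up to F_{9} = 34 and F_{8} = 21:
F_{10} = F_{9} + F_{8} = 34 + 21 = 55
F_{11} = F_{10} + F_{9} = 55 + 34 = 89
F_{12} = F_{11} + F_{10} = 89 + 55 = 144
F_{13} = F_{12} + F_{11} = 144 + 89 = 233
F_{14} = F_{13} + F_{12} = 233 + 144 = 377
F_{15} = F_{14} + F_{13} = 377 + 233 = 610
F_{16} = F_{15} + F_{14} = 610 + 377 = 987
F_{17} = F_{16} + F_{15} = 987 + 610 = 1597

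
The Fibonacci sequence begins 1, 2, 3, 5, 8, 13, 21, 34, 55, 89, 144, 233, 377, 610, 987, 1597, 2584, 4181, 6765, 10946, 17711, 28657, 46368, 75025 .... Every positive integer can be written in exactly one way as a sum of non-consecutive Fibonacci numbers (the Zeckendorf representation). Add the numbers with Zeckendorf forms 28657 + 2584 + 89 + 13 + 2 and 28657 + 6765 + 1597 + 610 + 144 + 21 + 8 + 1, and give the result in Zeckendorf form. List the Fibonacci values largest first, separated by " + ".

The two numbers are 31345 and 37803, so their sum is 69148.
Repeatedly subtract the largest Fibonacci number that fits:
take 46368 (≤ 69148); 69148 − 46368 = 22780
take 17711 (≤ 22780); 22780 − 17711 = 5069
take 4181 (≤ 5069); 5069 − 4181 = 888
take 610 (≤ 888); 888 − 610 = 278
take 233 (≤ 278); 278 − 233 = 45
take 34 (≤ 45); 45 − 34 = 11
take 8 (≤ 11); 11 − 8 = 3
take 3 (≤ 3); 3 − 3 = 0

46368 + 17711 + 4181 + 610 + 233 + 34 + 8 + 3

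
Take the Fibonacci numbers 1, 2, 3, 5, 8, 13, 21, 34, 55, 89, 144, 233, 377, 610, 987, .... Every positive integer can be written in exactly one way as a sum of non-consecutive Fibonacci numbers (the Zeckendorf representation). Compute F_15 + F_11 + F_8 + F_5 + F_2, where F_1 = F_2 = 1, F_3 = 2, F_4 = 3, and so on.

F_15 + F_11 + F_8 + F_5 + F_2 = 610 + 89 + 21 + 5 + 1 = 726.

726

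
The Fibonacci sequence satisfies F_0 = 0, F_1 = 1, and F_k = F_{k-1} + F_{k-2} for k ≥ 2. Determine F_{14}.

377

Iterating the recurrence up to F_{7} = 13 and F_{6} = 8:
F_{8} = F_{7} + F_{6} = 13 + 8 = 21
F_{9} = F_{8} + F_{7} = 21 + 13 = 34
F_{10} = F_{9} + F_{8} = 34 + 21 = 55
F_{11} = F_{10} + F_{9} = 55 + 34 = 89
F_{12} = F_{11} + F_{10} = 89 + 55 = 144
F_{13} = F_{12} + F_{11} = 144 + 89 = 233
F_{14} = F_{13} + F_{12} = 233 + 144 = 377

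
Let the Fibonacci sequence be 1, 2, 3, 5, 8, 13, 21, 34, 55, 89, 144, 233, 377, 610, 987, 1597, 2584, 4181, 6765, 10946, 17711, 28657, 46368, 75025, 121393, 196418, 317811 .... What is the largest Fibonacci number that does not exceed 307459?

196418

196418 ≤ 307459 < 317811, so the largest Fibonacci number not exceeding 307459 is 196418.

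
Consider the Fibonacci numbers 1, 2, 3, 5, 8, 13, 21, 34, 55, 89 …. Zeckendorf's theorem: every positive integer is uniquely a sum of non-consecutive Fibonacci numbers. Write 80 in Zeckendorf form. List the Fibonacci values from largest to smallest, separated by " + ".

Greedily peel off the largest Fibonacci term at each step:
take 55 (≤ 80); 80 − 55 = 25
take 21 (≤ 25); 25 − 21 = 4
take 3 (≤ 4); 4 − 3 = 1
take 1 (≤ 1); 1 − 1 = 0
So 80 = 55 + 21 + 3 + 1, with no two terms consecutive in the sequence.

55 + 21 + 3 + 1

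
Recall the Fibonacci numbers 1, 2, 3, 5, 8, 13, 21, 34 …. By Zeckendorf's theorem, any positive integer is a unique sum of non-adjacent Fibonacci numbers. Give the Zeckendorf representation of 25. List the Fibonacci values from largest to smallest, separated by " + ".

Greedily peel off the largest Fibonacci term at each step:
25: greatest Fibonacci not exceeding it is 21, leaving 4
4: greatest Fibonacci not exceeding it is 3, leaving 1
1: greatest Fibonacci not exceeding it is 1, leaving 0
So 25 = 21 + 3 + 1, with no two terms consecutive in the sequence.

21 + 3 + 1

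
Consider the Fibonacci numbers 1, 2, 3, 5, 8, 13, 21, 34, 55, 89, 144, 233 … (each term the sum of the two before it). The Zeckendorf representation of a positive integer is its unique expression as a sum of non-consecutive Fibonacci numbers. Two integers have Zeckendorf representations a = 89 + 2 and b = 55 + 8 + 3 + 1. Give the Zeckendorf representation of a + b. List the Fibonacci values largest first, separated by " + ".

The two numbers are 91 and 67, so their sum is 158.
Greedily peel off the largest Fibonacci term at each step:
158 − 144 = 14
14 − 13 = 1
1 − 1 = 0

144 + 13 + 1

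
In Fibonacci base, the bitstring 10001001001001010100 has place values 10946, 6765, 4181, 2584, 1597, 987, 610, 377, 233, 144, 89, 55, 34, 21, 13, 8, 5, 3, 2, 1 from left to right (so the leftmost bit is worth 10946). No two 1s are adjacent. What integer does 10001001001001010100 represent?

Summing the place values of the 1 bits: 10946 + 1597 + 377 + 89 + 21 + 8 + 3 = 13041.

13041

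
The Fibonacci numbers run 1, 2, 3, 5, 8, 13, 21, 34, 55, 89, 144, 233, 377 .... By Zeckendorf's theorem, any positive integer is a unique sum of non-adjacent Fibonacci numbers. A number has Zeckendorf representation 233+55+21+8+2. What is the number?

319

233+55+21+8+2 = 319.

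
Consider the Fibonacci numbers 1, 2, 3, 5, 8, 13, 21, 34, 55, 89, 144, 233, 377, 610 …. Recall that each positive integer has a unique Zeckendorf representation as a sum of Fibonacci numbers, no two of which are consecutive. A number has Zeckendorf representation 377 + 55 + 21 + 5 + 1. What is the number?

377 + 55 + 21 + 5 + 1 = 459.

459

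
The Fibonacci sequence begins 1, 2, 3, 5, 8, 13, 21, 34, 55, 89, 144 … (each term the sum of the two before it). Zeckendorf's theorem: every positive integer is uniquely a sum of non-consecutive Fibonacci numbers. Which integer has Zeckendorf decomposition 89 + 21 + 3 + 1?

89 + 21 + 3 + 1 = 114.

114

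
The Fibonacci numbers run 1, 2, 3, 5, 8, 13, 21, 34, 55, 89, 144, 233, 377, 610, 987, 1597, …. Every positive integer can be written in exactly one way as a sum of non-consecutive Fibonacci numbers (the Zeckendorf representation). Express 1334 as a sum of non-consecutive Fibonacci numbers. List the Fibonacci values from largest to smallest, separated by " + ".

Greedy algorithm:
1334: greatest Fibonacci not exceeding it is 987, leaving 347
347: greatest Fibonacci not exceeding it is 233, leaving 114
114: greatest Fibonacci not exceeding it is 89, leaving 25
25: greatest Fibonacci not exceeding it is 21, leaving 4
4: greatest Fibonacci not exceeding it is 3, leaving 1
1: greatest Fibonacci not exceeding it is 1, leaving 0
So 1334 = 987 + 233 + 89 + 21 + 3 + 1, with no two terms consecutive in the sequence.

987 + 233 + 89 + 21 + 3 + 1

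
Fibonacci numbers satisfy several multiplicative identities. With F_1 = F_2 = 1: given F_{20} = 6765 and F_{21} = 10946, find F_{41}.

By F_{2k+1} = F_k² + F_{k+1}²: F_{41} = 6765² + 10946² = 45765225 + 119814916 = 165580141.

165580141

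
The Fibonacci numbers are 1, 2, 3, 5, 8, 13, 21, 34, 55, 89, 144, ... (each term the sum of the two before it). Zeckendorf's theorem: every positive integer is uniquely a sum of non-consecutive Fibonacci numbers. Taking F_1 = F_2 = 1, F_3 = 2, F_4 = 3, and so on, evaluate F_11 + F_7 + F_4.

F_11 + F_7 + F_4 = 89 + 13 + 3 = 105.

105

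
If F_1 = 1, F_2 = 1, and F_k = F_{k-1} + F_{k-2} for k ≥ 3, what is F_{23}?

28657

Iterating the recurrence up to F_{19} = 4181 and F_{18} = 2584:
F_{20} = F_{19} + F_{18} = 4181 + 2584 = 6765
F_{21} = F_{20} + F_{19} = 6765 + 4181 = 10946
F_{22} = F_{21} + F_{20} = 10946 + 6765 = 17711
F_{23} = F_{22} + F_{21} = 17711 + 10946 = 28657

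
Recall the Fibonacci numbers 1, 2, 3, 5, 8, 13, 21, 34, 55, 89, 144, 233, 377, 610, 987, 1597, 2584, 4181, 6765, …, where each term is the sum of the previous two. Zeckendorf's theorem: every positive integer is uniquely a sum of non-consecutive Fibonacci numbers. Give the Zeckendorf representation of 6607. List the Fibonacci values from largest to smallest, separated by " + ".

Repeatedly subtract the largest Fibonacci number that fits:
take 4181 (≤ 6607); 6607 − 4181 = 2426
take 1597 (≤ 2426); 2426 − 1597 = 829
take 610 (≤ 829); 829 − 610 = 219
take 144 (≤ 219); 219 − 144 = 75
take 55 (≤ 75); 75 − 55 = 20
take 13 (≤ 20); 20 − 13 = 7
take 5 (≤ 7); 7 − 5 = 2
take 2 (≤ 2); 2 − 2 = 0
So 6607 = 4181 + 1597 + 610 + 144 + 55 + 13 + 5 + 2, with no two terms consecutive in the sequence.

4181 + 1597 + 610 + 144 + 55 + 13 + 5 + 2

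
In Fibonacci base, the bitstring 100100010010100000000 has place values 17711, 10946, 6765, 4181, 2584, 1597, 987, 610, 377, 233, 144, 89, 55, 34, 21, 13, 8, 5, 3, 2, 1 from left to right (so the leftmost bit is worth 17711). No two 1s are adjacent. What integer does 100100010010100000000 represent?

22701

Summing the place values of the 1 bits: 17711 + 4181 + 610 + 144 + 55 = 22701.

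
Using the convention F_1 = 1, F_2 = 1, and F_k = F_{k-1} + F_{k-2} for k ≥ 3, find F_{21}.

10946

Iterating the recurrence up to F_{16} = 987 and F_{15} = 610:
F_{17} = F_{16} + F_{15} = 987 + 610 = 1597
F_{18} = F_{17} + F_{16} = 1597 + 987 = 2584
F_{19} = F_{18} + F_{17} = 2584 + 1597 = 4181
F_{20} = F_{19} + F_{18} = 4181 + 2584 = 6765
F_{21} = F_{20} + F_{19} = 6765 + 4181 = 10946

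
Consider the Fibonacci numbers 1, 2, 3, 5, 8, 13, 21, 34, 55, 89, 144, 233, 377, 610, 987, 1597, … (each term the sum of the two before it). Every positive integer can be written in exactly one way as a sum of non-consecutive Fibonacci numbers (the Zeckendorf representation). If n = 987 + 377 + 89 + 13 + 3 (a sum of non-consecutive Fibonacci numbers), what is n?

987 + 377 + 89 + 13 + 3 = 1469.

1469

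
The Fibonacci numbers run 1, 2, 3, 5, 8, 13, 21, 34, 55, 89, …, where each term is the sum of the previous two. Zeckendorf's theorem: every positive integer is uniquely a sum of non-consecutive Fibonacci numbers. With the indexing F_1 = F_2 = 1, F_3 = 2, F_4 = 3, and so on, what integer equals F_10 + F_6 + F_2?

64

F_10 + F_6 + F_2 = 55 + 8 + 1 = 64.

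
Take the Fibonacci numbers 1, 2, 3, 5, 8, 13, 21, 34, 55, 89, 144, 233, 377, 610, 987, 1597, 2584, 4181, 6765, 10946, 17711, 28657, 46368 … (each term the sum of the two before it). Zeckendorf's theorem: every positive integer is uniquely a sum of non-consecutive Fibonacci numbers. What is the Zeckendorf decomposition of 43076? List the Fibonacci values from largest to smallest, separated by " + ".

28657 + 10946 + 2584 + 610 + 233 + 34 + 8 + 3 + 1

Greedy algorithm:
take 28657 (≤ 43076); 43076 − 28657 = 14419
take 10946 (≤ 14419); 14419 − 10946 = 3473
take 2584 (≤ 3473); 3473 − 2584 = 889
take 610 (≤ 889); 889 − 610 = 279
take 233 (≤ 279); 279 − 233 = 46
take 34 (≤ 46); 46 − 34 = 12
take 8 (≤ 12); 12 − 8 = 4
take 3 (≤ 4); 4 − 3 = 1
take 1 (≤ 1); 1 − 1 = 0
So 43076 = 28657 + 10946 + 2584 + 610 + 233 + 34 + 8 + 3 + 1, with no two terms consecutive in the sequence.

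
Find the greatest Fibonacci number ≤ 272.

233

233 ≤ 272 < 377, so the largest Fibonacci number not exceeding 272 is 233.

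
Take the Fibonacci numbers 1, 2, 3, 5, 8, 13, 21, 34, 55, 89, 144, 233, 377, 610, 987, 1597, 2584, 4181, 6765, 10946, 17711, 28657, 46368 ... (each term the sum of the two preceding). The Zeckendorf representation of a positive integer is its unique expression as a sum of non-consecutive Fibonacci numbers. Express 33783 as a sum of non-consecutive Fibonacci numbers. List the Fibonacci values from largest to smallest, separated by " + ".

28657 + 4181 + 610 + 233 + 89 + 13

Greedily peel off the largest Fibonacci term at each step:
28657 ≤ 33783 < 46368, so take 28657; remainder 5126
4181 ≤ 5126 < 6765, so take 4181; remainder 945
610 ≤ 945 < 987, so take 610; remainder 335
233 ≤ 335 < 377, so take 233; remainder 102
89 ≤ 102 < 144, so take 89; remainder 13
13 ≤ 13 < 21, so take 13; remainder 0
So 33783 = 28657 + 4181 + 610 + 233 + 89 + 13, with no two terms consecutive in the sequence.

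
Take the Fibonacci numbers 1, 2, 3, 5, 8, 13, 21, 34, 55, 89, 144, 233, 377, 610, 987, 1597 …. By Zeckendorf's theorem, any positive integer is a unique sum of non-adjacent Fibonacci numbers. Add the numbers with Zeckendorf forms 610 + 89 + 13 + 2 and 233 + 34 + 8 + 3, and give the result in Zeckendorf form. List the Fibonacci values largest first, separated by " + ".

987 + 5

The two numbers are 714 and 278, so their sum is 992.
992: greatest Fibonacci not exceeding it is 987, leaving 5
5: greatest Fibonacci not exceeding it is 5, leaving 0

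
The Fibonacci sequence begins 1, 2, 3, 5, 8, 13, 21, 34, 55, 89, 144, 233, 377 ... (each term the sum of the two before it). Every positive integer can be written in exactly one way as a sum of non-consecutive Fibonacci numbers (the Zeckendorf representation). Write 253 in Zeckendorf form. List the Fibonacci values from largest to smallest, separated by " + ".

233 + 13 + 5 + 2

233 ≤ 253 < 377, so take 233; remainder 20
13 ≤ 20 < 21, so take 13; remainder 7
5 ≤ 7 < 8, so take 5; remainder 2
2 ≤ 2 < 3, so take 2; remainder 0
So 253 = 233 + 13 + 5 + 2, with no two terms consecutive in the sequence.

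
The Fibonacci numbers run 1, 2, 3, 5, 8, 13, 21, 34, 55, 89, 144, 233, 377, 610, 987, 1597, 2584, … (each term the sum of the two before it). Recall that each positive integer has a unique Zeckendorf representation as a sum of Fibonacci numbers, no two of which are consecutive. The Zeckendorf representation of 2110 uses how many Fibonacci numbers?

2110 − 1597 = 513
513 − 377 = 136
136 − 89 = 47
47 − 34 = 13
13 − 13 = 0
2110 = 1597 + 377 + 89 + 34 + 13, which has 5 terms.

5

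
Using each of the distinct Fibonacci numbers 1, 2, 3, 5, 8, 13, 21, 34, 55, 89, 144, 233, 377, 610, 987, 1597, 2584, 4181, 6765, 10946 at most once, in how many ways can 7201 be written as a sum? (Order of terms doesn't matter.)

29

Each representation comes from the Zeckendorf form by replacing some F_k with F_{k−1} + F_{k−2} where possible.
7201 = 6765+377+55+3+1 = 6765+377+34+21+3+1 = 6765+233+144+55+3+1 = 4181+2584+377+55+3+1 = … (25 more), for 29 in all.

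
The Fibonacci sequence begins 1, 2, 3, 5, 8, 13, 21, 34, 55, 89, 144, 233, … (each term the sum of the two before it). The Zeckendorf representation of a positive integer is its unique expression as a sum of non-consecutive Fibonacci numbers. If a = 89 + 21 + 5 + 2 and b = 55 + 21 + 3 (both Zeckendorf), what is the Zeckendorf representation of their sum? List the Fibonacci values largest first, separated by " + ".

The two numbers are 117 and 79, so their sum is 196.
Greedily peel off the largest Fibonacci term at each step:
196: greatest Fibonacci not exceeding it is 144, leaving 52
52: greatest Fibonacci not exceeding it is 34, leaving 18
18: greatest Fibonacci not exceeding it is 13, leaving 5
5: greatest Fibonacci not exceeding it is 5, leaving 0

144 + 34 + 13 + 5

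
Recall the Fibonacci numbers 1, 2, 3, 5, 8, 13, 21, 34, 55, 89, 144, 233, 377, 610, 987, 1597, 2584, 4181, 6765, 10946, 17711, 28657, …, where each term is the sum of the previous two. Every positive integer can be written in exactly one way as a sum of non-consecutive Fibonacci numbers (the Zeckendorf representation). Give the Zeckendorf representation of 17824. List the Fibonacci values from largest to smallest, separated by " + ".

17711 + 89 + 21 + 3

Greedily peel off the largest Fibonacci term at each step:
subtract 17711 from 17824: 113 remains
subtract 89 from 113: 24 remains
subtract 21 from 24: 3 remains
subtract 3 from 3: 0 remains
So 17824 = 17711 + 89 + 21 + 3, with no two terms consecutive in the sequence.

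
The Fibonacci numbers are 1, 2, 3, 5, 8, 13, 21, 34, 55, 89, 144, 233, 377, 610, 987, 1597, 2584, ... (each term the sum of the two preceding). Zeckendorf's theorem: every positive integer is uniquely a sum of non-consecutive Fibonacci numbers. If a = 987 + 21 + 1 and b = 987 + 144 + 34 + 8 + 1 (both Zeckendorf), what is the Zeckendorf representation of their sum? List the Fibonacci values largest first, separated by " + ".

The two numbers are 1009 and 1174, so their sum is 2183.
largest Fibonacci ≤ 2183 is 1597; 2183 − 1597 = 586
largest Fibonacci ≤ 586 is 377; 586 − 377 = 209
largest Fibonacci ≤ 209 is 144; 209 − 144 = 65
largest Fibonacci ≤ 65 is 55; 65 − 55 = 10
largest Fibonacci ≤ 10 is 8; 10 − 8 = 2
largest Fibonacci ≤ 2 is 2; 2 − 2 = 0

1597 + 377 + 144 + 55 + 8 + 2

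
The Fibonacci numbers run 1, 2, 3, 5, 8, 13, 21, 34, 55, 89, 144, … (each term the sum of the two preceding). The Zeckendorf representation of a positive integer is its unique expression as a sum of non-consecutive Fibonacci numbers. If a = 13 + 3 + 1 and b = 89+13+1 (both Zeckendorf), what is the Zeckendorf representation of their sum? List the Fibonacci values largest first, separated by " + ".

89 + 21 + 8 + 2

The two numbers are 17 and 103, so their sum is 120.
Greedy algorithm:
120: greatest Fibonacci not exceeding it is 89, leaving 31
31: greatest Fibonacci not exceeding it is 21, leaving 10
10: greatest Fibonacci not exceeding it is 8, leaving 2
2: greatest Fibonacci not exceeding it is 2, leaving 0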